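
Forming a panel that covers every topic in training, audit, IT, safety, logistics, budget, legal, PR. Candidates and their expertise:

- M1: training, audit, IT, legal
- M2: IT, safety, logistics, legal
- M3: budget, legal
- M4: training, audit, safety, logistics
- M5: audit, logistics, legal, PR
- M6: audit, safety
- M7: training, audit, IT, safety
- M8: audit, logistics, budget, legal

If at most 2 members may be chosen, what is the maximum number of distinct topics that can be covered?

Choosing M5, M7 covers {training, audit, IT, safety, logistics, legal, PR} — 7 topics.
No choice of 2 members does better; here budget is left uncovered.

7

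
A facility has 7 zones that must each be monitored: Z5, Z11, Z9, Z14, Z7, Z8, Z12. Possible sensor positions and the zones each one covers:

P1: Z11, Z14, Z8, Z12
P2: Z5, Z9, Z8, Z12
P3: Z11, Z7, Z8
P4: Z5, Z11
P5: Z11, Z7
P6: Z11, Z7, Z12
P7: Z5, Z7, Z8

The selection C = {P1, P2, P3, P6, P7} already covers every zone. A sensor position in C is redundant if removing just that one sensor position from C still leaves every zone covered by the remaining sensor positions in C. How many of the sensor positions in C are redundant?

Drop P1: Z14 uncovered — not redundant.
Drop P2: Z9 uncovered — not redundant.
Drop P3: the rest still cover every zone — redundant.
Drop P6: the rest still cover every zone — redundant.
Drop P7: the rest still cover every zone — redundant.
3 redundant: P3, P6, P7.

3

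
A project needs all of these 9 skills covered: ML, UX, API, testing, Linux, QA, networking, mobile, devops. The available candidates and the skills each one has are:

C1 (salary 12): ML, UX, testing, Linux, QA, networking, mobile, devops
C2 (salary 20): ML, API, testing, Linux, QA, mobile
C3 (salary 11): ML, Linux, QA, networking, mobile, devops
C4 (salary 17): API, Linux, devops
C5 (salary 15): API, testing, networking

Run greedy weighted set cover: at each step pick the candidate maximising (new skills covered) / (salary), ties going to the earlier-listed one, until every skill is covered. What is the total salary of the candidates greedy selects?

27

Pick 1: C1 adds 8 new (ML, UX, testing, Linux, QA, networking, mobile, devops) at salary 12 (ratio 8/12).
Pick 2: C5 adds 1 new (API) at salary 15 (ratio 1/15).
Greedy total salary: 12 + 15 = 27.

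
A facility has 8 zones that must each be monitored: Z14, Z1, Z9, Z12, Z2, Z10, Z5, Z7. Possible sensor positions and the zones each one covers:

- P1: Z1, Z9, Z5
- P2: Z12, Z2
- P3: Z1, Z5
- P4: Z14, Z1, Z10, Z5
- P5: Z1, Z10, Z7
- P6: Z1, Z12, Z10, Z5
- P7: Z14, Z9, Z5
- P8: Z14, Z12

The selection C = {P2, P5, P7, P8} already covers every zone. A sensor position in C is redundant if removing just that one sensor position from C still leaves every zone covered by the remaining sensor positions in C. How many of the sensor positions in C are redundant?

Drop P2: Z2 uncovered — not redundant.
Drop P5: Z1, Z10, Z7 uncovered — not redundant.
Drop P7: Z9, Z5 uncovered — not redundant.
Drop P8: the rest still cover every zone — redundant.
1 redundant: P8.

1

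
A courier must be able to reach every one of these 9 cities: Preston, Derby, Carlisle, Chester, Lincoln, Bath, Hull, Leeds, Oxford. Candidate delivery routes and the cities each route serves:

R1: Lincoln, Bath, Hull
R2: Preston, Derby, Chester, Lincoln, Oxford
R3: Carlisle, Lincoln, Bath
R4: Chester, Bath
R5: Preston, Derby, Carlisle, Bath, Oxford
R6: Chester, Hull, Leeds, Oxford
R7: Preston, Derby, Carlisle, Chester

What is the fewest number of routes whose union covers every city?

3

R1, R5, R6 together cover {Preston, Derby, Carlisle, Chester, Lincoln, Bath, Hull, Leeds, Oxford} — every city.
No 2 of the 7 routes cover everything (all 21 pairs fall short), so 3 is minimum.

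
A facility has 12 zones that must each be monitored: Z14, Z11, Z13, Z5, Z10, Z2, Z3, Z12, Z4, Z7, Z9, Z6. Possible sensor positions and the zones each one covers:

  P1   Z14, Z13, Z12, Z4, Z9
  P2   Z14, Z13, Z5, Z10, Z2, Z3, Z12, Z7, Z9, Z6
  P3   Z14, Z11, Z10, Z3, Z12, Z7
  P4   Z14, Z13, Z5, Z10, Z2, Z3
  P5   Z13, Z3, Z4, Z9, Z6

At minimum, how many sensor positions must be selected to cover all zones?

3

P1, P2, P3 together cover {Z14, Z11, Z13, Z5, Z10, Z2, Z3, Z12, Z4, Z7, Z9, Z6} — every zone.
No 2 of the 5 sensor positions cover everything (all 10 pairs fall short), so 3 is minimum.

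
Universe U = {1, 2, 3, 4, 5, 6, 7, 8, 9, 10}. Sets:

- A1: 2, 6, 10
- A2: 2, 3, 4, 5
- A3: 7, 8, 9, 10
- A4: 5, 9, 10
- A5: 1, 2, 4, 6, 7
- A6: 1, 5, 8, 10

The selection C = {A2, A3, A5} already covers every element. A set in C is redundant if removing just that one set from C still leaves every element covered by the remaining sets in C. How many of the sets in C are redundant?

Drop A2: 3, 5 uncovered — not redundant.
Drop A3: 8, 9, 10 uncovered — not redundant.
Drop A5: 1, 6 uncovered — not redundant.
None of the sets in C is redundant.

0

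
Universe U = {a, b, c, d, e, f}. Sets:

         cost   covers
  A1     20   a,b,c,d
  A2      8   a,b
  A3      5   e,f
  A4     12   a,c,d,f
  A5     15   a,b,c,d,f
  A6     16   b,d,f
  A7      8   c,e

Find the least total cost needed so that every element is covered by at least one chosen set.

20

A3, A5 cover every element at cost 5 + 15 = 20.
Any cover uses at least 2 sets; among all covering selections none totals below 20.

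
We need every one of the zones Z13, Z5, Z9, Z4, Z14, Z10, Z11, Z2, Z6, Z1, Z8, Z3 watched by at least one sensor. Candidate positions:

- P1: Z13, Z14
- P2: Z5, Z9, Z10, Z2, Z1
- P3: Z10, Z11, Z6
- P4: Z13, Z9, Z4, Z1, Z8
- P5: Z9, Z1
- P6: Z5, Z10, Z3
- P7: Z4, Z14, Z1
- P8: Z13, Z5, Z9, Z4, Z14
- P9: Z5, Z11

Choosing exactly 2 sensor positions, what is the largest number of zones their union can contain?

8

Choosing P2, P4 covers {Z13, Z5, Z9, Z4, Z10, Z2, Z1, Z8} — 8 zones.
No choice of 2 sensor positions does better; here Z14, Z11, Z6, Z3 are left uncovered.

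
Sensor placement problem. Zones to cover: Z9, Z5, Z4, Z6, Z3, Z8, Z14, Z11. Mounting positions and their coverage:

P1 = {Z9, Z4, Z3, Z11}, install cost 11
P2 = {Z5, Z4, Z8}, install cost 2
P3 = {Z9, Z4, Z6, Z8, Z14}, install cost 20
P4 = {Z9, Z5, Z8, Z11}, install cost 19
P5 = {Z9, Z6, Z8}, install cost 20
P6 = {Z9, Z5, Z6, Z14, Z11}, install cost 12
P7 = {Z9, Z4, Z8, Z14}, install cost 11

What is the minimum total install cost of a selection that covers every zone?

P1, P2, P6 cover every zone at install cost 11 + 2 + 12 = 25.
Any cover uses at least 3 sensor positions; among all covering selections none totals below 25.

25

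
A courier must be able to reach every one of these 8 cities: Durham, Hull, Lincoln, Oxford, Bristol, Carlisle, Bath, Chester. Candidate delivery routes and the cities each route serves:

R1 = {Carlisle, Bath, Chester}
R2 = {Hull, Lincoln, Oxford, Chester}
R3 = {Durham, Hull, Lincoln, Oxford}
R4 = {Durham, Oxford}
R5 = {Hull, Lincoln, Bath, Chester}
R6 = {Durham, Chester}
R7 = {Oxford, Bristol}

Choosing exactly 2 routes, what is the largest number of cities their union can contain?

Choosing R1, R3 covers {Durham, Hull, Lincoln, Oxford, Carlisle, Bath, Chester} — 7 cities.
No choice of 2 routes does better; here Bristol is left uncovered.

7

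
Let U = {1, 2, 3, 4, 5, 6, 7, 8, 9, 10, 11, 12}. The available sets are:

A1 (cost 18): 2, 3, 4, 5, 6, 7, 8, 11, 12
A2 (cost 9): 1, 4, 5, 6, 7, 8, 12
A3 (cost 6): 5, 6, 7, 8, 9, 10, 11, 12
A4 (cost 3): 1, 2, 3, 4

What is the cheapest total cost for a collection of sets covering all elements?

9

A3, A4 cover every element at cost 6 + 3 = 9.
Any cover uses at least 2 sets; among all covering selections none totals below 9.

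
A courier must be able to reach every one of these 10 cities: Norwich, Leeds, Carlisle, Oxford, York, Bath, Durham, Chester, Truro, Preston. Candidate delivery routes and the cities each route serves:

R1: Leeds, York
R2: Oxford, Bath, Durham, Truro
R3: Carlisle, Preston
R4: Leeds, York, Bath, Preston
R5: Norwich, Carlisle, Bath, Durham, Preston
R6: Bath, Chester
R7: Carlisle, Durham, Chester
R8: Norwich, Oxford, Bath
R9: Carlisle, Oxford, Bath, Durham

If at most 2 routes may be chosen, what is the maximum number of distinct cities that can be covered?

7

Choosing R1, R5 covers {Norwich, Leeds, Carlisle, York, Bath, Durham, Preston} — 7 cities.
No choice of 2 routes does better; here Oxford, Chester, Truro are left uncovered.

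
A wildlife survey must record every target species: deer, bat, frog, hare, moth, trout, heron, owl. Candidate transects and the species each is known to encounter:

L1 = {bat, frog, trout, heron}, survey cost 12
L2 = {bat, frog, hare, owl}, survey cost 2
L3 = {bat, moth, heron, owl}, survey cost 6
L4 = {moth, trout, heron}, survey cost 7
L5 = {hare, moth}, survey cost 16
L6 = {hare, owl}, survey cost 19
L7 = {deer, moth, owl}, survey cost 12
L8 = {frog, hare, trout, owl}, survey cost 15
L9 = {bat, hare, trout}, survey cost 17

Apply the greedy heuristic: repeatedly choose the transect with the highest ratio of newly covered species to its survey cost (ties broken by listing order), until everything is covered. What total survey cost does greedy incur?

Pick 1: L2 adds 4 new (bat, frog, hare, owl) at survey cost 2 (ratio 4/2).
Pick 2: L4 adds 3 new (moth, trout, heron) at survey cost 7 (ratio 3/7).
Pick 3: L7 adds 1 new (deer) at survey cost 12 (ratio 1/12).
Greedy total survey cost: 2 + 7 + 12 = 21.

21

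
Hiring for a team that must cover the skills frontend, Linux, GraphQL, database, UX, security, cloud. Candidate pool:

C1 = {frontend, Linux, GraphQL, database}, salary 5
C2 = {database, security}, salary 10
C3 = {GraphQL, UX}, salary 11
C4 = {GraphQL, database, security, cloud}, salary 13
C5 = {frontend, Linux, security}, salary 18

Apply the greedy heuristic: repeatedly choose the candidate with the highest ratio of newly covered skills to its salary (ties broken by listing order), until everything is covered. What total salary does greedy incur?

Pick 1: C1 adds 4 new (frontend, Linux, GraphQL, database) at salary 5 (ratio 4/5).
Pick 2: C4 adds 2 new (security, cloud) at salary 13 (ratio 2/13).
Pick 3: C3 adds 1 new (UX) at salary 11 (ratio 1/11).
Greedy total salary: 5 + 13 + 11 = 29.

29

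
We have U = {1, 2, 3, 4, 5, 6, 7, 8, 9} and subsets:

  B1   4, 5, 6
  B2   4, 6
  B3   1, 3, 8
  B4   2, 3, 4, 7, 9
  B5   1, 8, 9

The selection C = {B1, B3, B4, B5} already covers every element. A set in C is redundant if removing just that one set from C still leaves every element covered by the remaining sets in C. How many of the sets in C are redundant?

2

Drop B1: 5, 6 uncovered — not redundant.
Drop B3: the rest still cover every element — redundant.
Drop B4: 2, 7 uncovered — not redundant.
Drop B5: the rest still cover every element — redundant.
2 redundant: B3, B5.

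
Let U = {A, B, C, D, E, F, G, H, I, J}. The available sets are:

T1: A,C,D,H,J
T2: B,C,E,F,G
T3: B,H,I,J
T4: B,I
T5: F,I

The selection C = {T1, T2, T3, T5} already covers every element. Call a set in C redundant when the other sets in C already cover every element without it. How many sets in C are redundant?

Drop T1: A, D uncovered — not redundant.
Drop T2: E, G uncovered — not redundant.
Drop T3: the rest still cover every element — redundant.
Drop T5: the rest still cover every element — redundant.
2 redundant: T3, T5.

2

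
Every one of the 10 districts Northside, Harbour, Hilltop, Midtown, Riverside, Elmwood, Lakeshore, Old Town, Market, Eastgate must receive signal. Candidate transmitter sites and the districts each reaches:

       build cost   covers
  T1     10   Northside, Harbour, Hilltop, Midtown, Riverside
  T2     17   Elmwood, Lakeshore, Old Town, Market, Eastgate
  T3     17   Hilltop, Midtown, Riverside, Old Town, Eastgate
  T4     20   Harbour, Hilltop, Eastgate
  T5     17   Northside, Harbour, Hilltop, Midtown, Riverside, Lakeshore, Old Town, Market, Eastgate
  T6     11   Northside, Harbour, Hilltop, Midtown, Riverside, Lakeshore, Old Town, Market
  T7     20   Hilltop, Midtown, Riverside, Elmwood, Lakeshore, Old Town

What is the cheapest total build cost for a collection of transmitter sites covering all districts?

T1, T2 cover every district at build cost 10 + 17 = 27.
Any cover uses at least 2 transmitter sites; among all covering selections none totals below 27.
Greedy by coverage-per-build cost would pick T6, T2 for 28 — worse than the optimum 27.

27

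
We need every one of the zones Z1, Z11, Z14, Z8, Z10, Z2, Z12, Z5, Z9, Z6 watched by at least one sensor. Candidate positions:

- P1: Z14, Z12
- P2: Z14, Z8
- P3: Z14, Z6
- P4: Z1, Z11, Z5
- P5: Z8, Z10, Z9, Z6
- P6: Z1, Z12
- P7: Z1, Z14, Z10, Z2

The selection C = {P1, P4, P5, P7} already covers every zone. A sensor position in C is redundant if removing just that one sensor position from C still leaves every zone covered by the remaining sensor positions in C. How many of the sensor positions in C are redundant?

0

Drop P1: Z12 uncovered — not redundant.
Drop P4: Z11, Z5 uncovered — not redundant.
Drop P5: Z8, Z9, Z6 uncovered — not redundant.
Drop P7: Z2 uncovered — not redundant.
None of the sensor positions in C is redundant.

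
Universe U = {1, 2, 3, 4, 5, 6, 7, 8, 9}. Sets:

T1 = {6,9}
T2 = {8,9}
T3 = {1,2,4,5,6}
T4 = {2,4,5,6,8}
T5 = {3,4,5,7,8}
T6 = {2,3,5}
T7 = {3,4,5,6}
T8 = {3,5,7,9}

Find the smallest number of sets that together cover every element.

T1, T3, T5 together cover {1, 2, 3, 4, 5, 6, 7, 8, 9} — every element.
No 2 of the 8 sets cover everything (all 28 pairs fall short), so 3 is minimum.

3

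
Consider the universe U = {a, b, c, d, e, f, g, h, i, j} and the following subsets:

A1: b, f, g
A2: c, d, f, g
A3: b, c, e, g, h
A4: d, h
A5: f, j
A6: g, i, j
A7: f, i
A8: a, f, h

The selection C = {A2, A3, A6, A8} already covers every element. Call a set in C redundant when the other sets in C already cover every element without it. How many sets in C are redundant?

Drop A2: d uncovered — not redundant.
Drop A3: b, e uncovered — not redundant.
Drop A6: i, j uncovered — not redundant.
Drop A8: a uncovered — not redundant.
None of the sets in C is redundant.

0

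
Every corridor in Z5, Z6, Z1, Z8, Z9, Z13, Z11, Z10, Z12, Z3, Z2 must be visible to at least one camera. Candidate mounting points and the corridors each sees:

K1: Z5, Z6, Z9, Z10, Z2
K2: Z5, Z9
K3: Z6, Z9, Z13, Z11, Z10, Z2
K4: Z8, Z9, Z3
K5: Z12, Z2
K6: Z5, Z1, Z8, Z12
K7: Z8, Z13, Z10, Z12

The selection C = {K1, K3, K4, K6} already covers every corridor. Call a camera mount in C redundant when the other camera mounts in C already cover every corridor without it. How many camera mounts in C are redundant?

Drop K1: the rest still cover every corridor — redundant.
Drop K3: Z13, Z11 uncovered — not redundant.
Drop K4: Z3 uncovered — not redundant.
Drop K6: Z1, Z12 uncovered — not redundant.
1 redundant: K1.

1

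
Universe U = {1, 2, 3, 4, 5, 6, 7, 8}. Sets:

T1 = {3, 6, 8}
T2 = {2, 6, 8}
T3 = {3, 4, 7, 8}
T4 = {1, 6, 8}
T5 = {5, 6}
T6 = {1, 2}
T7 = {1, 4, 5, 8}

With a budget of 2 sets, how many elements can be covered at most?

Choosing T1, T7 covers {1, 3, 4, 5, 6, 8} — 6 elements.
No choice of 2 sets does better; here 2, 7 are left uncovered.

6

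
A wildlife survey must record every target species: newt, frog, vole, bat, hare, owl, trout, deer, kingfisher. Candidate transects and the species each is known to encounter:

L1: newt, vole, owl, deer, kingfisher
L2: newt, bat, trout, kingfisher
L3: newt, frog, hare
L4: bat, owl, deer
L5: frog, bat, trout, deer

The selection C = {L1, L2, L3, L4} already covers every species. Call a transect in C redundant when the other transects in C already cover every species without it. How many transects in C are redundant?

1

Drop L1: vole uncovered — not redundant.
Drop L2: trout uncovered — not redundant.
Drop L3: frog, hare uncovered — not redundant.
Drop L4: the rest still cover every species — redundant.
1 redundant: L4.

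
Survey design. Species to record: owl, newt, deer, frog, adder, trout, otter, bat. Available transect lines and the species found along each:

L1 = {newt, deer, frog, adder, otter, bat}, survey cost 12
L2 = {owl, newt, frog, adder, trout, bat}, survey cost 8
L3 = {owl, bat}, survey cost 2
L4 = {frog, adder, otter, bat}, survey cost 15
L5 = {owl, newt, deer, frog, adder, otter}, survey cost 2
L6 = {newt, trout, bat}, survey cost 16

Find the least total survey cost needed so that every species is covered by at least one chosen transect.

10

L2, L5 cover every species at survey cost 8 + 2 = 10.
Any cover uses at least 2 transects; among all covering selections none totals below 10.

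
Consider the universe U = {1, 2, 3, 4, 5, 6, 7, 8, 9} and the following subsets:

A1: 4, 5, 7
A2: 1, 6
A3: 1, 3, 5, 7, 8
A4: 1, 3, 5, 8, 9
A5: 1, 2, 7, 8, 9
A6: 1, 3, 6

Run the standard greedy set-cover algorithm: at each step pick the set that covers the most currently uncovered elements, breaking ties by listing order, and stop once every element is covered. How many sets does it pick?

Pick 1: A3 covers 5 new elements (1, 3, 5, 7, 8).
Pick 2: A5 covers 2 new elements (2, 9).
Pick 3: A1 covers 1 new elements (4).
Pick 4: A2 covers 1 new elements (6).
Greedy uses 4 sets. (The true minimum is 3.)

4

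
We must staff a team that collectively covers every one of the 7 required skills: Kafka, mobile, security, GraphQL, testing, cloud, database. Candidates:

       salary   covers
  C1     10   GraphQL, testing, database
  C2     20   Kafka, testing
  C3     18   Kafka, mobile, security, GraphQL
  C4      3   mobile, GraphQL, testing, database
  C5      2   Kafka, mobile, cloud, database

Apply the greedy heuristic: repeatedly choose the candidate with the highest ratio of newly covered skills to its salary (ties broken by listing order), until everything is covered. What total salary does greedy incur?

23

Pick 1: C5 adds 4 new (Kafka, mobile, cloud, database) at salary 2 (ratio 4/2).
Pick 2: C4 adds 2 new (GraphQL, testing) at salary 3 (ratio 2/3).
Pick 3: C3 adds 1 new (security) at salary 18 (ratio 1/18).
Greedy total salary: 2 + 3 + 18 = 23.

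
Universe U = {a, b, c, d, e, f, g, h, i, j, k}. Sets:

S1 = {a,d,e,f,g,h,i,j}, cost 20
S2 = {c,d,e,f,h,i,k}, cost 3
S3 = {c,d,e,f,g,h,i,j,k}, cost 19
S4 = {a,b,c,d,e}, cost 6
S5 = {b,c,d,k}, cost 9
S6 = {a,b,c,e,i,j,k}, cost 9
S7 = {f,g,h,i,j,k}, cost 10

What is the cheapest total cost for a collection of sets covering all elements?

16

S4, S7 cover every element at cost 6 + 10 = 16.
Any cover uses at least 2 sets; among all covering selections none totals below 16.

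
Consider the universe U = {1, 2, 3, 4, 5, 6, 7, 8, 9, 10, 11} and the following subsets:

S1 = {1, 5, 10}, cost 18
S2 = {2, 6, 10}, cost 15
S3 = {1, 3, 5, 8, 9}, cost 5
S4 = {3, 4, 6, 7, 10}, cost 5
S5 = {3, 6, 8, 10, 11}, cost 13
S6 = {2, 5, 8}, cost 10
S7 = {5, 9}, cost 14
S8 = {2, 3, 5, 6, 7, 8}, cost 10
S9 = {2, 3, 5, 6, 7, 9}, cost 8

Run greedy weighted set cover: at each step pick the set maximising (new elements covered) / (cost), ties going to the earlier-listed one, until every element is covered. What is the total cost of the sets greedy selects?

31

Pick 1: S3 adds 5 new (1, 3, 5, 8, 9) at cost 5 (ratio 5/5).
Pick 2: S4 adds 4 new (4, 6, 7, 10) at cost 5 (ratio 4/5).
Pick 3: S9 adds 1 new (2) at cost 8 (ratio 1/8).
Pick 4: S5 adds 1 new (11) at cost 13 (ratio 1/13).
Greedy total cost: 5 + 5 + 8 + 13 = 31.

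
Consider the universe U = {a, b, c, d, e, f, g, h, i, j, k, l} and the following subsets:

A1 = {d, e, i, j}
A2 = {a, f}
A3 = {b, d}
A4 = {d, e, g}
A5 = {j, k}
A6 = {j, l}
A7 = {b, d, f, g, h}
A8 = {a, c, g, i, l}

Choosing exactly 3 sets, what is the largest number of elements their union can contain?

Choosing A1, A7, A8 covers {a, b, c, d, e, f, g, h, i, j, l} — 11 elements.
No choice of 3 sets does better; here k is left uncovered.

11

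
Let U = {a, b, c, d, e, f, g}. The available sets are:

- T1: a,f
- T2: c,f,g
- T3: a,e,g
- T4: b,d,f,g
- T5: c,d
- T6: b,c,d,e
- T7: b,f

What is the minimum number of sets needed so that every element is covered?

T1, T2, T6 together cover {a, b, c, d, e, f, g} — every element.
No 2 of the 7 sets cover everything (all 21 pairs fall short), so 3 is minimum.

3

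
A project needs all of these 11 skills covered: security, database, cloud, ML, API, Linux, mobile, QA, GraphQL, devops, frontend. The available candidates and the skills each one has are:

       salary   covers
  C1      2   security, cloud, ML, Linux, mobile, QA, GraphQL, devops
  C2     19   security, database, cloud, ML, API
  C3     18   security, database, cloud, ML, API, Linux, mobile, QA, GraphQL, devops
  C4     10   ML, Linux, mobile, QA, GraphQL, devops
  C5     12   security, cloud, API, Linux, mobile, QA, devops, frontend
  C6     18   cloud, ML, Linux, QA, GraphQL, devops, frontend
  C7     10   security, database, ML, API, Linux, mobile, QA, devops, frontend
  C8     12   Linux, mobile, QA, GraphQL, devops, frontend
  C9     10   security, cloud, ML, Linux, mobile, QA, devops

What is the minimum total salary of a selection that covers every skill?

12

C1, C7 cover every skill at salary 2 + 10 = 12.
Any cover uses at least 2 candidates; among all covering selections none totals below 12.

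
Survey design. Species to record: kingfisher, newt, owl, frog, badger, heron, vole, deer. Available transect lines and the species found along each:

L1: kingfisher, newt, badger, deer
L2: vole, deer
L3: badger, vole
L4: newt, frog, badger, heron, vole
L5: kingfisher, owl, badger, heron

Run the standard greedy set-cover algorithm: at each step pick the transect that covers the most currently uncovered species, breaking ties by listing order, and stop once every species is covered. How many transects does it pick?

3

Pick 1: L4 covers 5 new species (newt, frog, badger, heron, vole).
Pick 2: L1 covers 2 new species (kingfisher, deer).
Pick 3: L5 covers 1 new species (owl).
Greedy uses 3 transects.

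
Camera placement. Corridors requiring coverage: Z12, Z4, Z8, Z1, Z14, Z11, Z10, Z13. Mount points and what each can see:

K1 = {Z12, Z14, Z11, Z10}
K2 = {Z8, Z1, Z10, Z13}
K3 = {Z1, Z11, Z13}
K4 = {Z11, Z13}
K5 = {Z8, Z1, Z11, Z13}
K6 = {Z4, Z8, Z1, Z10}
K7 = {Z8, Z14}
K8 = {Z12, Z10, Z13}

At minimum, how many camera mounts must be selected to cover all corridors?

3

K1, K2, K6 together cover {Z12, Z4, Z8, Z1, Z14, Z11, Z10, Z13} — every corridor.
No 2 of the 8 camera mounts cover everything (all 28 pairs fall short), so 3 is minimum.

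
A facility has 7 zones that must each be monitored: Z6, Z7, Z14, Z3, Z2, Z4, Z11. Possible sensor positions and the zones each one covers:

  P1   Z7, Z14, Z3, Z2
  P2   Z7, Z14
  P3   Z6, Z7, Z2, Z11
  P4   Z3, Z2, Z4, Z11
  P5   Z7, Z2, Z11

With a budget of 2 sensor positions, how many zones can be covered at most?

Choosing P1, P3 covers {Z6, Z7, Z14, Z3, Z2, Z11} — 6 zones.
No choice of 2 sensor positions does better; here Z4 is left uncovered.

6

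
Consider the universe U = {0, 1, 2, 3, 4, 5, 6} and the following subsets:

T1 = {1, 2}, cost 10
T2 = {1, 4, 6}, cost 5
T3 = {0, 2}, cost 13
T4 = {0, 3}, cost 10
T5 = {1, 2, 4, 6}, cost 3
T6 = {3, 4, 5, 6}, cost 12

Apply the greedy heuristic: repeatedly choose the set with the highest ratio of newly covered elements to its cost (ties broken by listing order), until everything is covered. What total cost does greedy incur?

25

Pick 1: T5 adds 4 new (1, 2, 4, 6) at cost 3 (ratio 4/3).
Pick 2: T4 adds 2 new (0, 3) at cost 10 (ratio 2/10).
Pick 3: T6 adds 1 new (5) at cost 12 (ratio 1/12).
Greedy total cost: 3 + 10 + 12 = 25.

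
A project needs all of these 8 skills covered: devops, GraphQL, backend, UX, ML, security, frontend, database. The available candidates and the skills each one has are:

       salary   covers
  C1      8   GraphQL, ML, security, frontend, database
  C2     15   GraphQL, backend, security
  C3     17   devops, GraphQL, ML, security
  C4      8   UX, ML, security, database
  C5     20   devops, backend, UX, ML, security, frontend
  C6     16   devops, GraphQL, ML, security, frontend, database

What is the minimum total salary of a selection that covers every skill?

28

C1, C5 cover every skill at salary 8 + 20 = 28.
Any cover uses at least 2 candidates; among all covering selections none totals below 28.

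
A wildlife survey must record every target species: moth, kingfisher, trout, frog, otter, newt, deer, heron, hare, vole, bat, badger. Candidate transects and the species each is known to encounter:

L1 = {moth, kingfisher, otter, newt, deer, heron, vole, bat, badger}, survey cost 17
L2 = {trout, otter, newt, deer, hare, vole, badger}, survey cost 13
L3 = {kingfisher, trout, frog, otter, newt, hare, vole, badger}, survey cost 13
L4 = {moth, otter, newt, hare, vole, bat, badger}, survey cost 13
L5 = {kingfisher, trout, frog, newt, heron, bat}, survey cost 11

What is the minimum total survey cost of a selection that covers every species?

L1, L3 cover every species at survey cost 17 + 13 = 30.
Any cover uses at least 2 transects; among all covering selections none totals below 30.

30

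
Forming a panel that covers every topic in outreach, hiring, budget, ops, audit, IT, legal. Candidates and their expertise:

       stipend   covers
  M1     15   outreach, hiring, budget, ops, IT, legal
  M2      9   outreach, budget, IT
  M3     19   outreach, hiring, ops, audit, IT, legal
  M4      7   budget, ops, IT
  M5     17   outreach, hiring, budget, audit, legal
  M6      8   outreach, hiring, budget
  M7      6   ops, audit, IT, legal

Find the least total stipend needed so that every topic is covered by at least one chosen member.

14

M6, M7 cover every topic at stipend 8 + 6 = 14.
Any cover uses at least 2 members; among all covering selections none totals below 14.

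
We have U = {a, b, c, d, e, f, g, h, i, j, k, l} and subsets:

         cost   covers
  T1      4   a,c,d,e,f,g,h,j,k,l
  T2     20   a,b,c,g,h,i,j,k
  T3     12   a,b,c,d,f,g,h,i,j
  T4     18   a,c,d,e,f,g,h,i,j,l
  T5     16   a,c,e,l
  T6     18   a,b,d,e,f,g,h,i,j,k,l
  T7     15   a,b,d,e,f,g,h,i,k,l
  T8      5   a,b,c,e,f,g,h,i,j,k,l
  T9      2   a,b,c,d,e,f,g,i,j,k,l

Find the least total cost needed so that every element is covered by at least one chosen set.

6

T1, T9 cover every element at cost 4 + 2 = 6.
Any cover uses at least 2 sets; among all covering selections none totals below 6.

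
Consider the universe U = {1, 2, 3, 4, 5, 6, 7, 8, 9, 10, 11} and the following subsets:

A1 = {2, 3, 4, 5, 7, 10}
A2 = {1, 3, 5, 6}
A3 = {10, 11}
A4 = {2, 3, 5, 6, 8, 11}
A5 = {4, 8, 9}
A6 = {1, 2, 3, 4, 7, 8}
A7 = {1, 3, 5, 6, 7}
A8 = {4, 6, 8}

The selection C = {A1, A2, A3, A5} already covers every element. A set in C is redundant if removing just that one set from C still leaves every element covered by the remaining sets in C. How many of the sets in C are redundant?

0

Drop A1: 2, 7 uncovered — not redundant.
Drop A2: 1, 6 uncovered — not redundant.
Drop A3: 11 uncovered — not redundant.
Drop A5: 8, 9 uncovered — not redundant.
None of the sets in C is redundant.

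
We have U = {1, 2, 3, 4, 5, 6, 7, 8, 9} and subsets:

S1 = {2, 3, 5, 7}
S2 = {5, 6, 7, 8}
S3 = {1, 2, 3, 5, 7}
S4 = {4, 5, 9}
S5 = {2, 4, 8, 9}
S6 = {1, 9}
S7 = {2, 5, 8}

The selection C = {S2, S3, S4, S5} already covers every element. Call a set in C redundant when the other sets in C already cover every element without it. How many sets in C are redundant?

Drop S2: 6 uncovered — not redundant.
Drop S3: 1, 3 uncovered — not redundant.
Drop S4: the rest still cover every element — redundant.
Drop S5: the rest still cover every element — redundant.
2 redundant: S4, S5.

2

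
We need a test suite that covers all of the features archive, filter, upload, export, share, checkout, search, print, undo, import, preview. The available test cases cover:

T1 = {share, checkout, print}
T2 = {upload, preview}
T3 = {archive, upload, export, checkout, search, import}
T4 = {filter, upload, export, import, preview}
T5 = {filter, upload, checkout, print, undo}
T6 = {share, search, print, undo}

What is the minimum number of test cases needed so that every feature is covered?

T3, T4, T6 together cover {archive, filter, upload, export, share, checkout, search, print, undo, import, preview} — every feature.
No 2 of the 6 test cases cover everything (all 15 pairs fall short), so 3 is minimum.
Greedy (largest uncovered first) would take T3, T5, T1, T2 — 4 test cases — but 3 suffice.

3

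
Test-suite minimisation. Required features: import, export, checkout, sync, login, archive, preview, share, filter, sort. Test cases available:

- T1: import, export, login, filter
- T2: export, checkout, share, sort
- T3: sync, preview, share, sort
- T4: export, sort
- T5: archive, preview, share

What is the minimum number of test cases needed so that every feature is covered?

T1, T2, T3, T5 together cover {import, export, checkout, sync, login, archive, preview, share, filter, sort} — every feature.
No 3 of the 5 test cases cover everything (all 10 triples fall short), so 4 is minimum.

4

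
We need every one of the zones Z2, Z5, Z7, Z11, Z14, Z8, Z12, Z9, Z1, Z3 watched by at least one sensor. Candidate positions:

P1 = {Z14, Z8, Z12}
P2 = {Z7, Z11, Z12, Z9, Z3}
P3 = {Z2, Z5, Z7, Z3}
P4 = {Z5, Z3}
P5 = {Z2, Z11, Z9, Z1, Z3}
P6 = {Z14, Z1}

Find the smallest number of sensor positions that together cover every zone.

P1, P3, P5 together cover {Z2, Z5, Z7, Z11, Z14, Z8, Z12, Z9, Z1, Z3} — every zone.
No 2 of the 6 sensor positions cover everything (all 15 pairs fall short), so 3 is minimum.

3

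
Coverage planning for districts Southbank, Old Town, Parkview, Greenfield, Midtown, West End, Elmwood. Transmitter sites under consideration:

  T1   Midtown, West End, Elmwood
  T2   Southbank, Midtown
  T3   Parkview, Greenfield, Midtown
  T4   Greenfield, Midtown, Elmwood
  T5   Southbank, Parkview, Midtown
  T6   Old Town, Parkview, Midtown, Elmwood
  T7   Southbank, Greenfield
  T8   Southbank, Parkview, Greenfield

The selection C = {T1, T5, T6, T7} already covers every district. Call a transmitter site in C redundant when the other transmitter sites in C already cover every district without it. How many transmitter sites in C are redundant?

Drop T1: West End uncovered — not redundant.
Drop T5: the rest still cover every district — redundant.
Drop T6: Old Town uncovered — not redundant.
Drop T7: Greenfield uncovered — not redundant.
1 redundant: T5.

1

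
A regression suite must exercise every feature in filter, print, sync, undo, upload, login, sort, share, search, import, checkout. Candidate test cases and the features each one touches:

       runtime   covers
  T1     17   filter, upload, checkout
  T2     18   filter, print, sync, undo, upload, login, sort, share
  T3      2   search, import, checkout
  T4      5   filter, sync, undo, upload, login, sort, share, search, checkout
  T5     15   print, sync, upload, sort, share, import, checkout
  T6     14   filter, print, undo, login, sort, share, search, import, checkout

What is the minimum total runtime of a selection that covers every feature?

19

T4, T6 cover every feature at runtime 5 + 14 = 19.
Any cover uses at least 2 test cases; among all covering selections none totals below 19.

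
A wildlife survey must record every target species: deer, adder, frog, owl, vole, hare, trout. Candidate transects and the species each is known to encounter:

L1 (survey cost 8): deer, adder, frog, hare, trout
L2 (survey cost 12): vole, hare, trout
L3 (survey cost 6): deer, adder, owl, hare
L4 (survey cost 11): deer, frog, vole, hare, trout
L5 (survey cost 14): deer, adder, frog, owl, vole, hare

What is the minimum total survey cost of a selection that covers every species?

17

L3, L4 cover every species at survey cost 6 + 11 = 17.
Any cover uses at least 2 transects; among all covering selections none totals below 17.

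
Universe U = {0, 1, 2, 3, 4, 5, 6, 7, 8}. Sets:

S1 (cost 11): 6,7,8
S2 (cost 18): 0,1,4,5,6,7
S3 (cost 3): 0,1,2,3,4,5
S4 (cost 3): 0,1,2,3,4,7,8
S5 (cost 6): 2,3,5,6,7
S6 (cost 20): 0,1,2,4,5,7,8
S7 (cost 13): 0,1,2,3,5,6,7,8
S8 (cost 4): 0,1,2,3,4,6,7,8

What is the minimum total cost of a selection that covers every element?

S3, S8 cover every element at cost 3 + 4 = 7.
Any cover uses at least 2 sets; among all covering selections none totals below 7.

7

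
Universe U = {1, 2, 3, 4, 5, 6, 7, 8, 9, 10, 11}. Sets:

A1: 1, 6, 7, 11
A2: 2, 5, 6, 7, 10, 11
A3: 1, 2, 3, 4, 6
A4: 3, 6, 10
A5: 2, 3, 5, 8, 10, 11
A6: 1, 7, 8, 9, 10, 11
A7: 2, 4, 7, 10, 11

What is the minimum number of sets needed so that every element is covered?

3

A2, A3, A6 together cover {1, 2, 3, 4, 5, 6, 7, 8, 9, 10, 11} — every element.
No 2 of the 7 sets cover everything (all 21 pairs fall short), so 3 is minimum.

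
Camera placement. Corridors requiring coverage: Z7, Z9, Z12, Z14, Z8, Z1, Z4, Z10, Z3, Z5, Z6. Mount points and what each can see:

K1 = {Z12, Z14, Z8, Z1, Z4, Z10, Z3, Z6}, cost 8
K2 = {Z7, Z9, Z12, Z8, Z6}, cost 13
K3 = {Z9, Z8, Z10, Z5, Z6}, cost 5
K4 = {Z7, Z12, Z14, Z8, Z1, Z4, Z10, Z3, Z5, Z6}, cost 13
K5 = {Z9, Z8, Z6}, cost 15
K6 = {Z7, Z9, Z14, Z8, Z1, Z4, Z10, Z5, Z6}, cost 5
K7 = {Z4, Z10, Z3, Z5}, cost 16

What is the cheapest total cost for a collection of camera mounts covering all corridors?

13

K1, K6 cover every corridor at cost 8 + 5 = 13.
Any cover uses at least 2 camera mounts; among all covering selections none totals below 13.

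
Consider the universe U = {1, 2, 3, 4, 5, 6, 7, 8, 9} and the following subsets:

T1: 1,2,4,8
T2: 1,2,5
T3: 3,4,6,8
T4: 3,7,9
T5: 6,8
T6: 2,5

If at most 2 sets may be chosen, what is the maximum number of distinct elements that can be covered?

Choosing T1, T4 covers {1, 2, 3, 4, 7, 8, 9} — 7 elements.
No choice of 2 sets does better; here 5, 6 are left uncovered.

7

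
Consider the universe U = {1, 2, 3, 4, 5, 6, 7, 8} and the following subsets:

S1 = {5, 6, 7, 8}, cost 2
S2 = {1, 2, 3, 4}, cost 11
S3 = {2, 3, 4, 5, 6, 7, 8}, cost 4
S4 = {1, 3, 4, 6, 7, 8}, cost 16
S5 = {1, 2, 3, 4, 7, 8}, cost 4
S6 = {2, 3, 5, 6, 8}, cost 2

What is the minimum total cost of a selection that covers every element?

S1, S5 cover every element at cost 2 + 4 = 6.
Any cover uses at least 2 sets; among all covering selections none totals below 6.

6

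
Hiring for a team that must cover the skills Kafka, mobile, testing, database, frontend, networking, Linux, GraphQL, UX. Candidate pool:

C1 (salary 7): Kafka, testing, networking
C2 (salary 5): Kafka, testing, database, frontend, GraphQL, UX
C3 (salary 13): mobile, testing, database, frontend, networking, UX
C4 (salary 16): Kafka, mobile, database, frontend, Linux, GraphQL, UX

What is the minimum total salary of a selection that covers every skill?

23

C1, C4 cover every skill at salary 7 + 16 = 23.
Any cover uses at least 2 candidates; among all covering selections none totals below 23.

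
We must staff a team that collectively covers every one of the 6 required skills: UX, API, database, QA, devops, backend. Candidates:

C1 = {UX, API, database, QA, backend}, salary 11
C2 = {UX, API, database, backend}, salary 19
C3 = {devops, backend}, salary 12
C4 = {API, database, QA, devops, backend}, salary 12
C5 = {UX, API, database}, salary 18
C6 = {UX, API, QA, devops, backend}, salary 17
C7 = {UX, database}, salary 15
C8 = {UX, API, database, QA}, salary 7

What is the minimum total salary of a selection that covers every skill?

19

C3, C8 cover every skill at salary 12 + 7 = 19.
Any cover uses at least 2 candidates; among all covering selections none totals below 19.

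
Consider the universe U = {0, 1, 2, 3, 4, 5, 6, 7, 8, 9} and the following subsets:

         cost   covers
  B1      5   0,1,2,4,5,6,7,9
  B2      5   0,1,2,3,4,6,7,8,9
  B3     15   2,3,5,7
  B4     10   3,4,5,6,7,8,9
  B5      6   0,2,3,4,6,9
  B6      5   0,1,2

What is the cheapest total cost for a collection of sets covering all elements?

10

B1, B2 cover every element at cost 5 + 5 = 10.
Any cover uses at least 2 sets; among all covering selections none totals below 10.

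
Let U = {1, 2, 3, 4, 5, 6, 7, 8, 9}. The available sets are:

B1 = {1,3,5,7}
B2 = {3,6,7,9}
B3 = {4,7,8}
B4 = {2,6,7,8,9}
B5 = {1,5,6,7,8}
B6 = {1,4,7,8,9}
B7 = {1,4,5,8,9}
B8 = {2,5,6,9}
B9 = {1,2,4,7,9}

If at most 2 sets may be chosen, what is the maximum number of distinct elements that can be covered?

8

Choosing B1, B4 covers {1, 2, 3, 5, 6, 7, 8, 9} — 8 elements.
No choice of 2 sets does better; here 4 is left uncovered.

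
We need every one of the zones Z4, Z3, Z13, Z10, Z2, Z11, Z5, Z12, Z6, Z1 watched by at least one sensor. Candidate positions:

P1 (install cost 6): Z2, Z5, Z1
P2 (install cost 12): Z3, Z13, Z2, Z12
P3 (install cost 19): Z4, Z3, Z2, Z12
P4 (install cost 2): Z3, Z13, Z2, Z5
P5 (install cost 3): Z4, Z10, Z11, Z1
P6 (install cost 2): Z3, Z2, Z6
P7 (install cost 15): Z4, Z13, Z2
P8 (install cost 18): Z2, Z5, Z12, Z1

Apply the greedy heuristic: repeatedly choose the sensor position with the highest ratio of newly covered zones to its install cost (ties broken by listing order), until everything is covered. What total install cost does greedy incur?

Pick 1: P4 adds 4 new (Z3, Z13, Z2, Z5) at install cost 2 (ratio 4/2).
Pick 2: P5 adds 4 new (Z4, Z10, Z11, Z1) at install cost 3 (ratio 4/3).
Pick 3: P6 adds 1 new (Z6) at install cost 2 (ratio 1/2).
Pick 4: P2 adds 1 new (Z12) at install cost 12 (ratio 1/12).
Greedy total install cost: 2 + 3 + 2 + 12 = 19.

19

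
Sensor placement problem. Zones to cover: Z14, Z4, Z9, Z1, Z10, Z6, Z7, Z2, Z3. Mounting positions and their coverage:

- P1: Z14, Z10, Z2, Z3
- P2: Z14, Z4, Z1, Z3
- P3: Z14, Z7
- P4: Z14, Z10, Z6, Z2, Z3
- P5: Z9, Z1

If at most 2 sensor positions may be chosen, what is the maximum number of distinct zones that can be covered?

Choosing P2, P4 covers {Z14, Z4, Z1, Z10, Z6, Z2, Z3} — 7 zones.
No choice of 2 sensor positions does better; here Z9, Z7 are left uncovered.

7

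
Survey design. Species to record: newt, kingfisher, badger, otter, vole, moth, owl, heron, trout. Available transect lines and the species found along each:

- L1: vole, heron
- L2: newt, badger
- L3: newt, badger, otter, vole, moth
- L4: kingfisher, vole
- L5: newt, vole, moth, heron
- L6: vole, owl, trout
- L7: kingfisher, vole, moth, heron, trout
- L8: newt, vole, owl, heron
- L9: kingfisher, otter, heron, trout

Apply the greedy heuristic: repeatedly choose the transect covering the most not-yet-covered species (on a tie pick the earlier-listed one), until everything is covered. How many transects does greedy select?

Pick 1: L3 covers 5 new species (newt, badger, otter, vole, moth).
Pick 2: L7 covers 3 new species (kingfisher, heron, trout).
Pick 3: L6 covers 1 new species (owl).
Greedy uses 3 transects.

3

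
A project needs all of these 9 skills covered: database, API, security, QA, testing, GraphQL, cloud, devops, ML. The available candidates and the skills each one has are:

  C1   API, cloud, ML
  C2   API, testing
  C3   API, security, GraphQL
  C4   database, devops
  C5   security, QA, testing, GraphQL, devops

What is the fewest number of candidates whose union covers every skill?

C1, C4, C5 together cover {database, API, security, QA, testing, GraphQL, cloud, devops, ML} — every skill.
No 2 of the 5 candidates cover everything (all 10 pairs fall short), so 3 is minimum.

3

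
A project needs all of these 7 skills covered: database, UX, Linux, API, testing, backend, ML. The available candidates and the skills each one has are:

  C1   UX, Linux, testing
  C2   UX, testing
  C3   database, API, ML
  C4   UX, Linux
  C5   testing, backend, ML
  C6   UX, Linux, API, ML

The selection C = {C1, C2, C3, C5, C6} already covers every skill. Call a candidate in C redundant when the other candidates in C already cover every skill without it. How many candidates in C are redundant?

Drop C1: the rest still cover every skill — redundant.
Drop C2: the rest still cover every skill — redundant.
Drop C3: database uncovered — not redundant.
Drop C5: backend uncovered — not redundant.
Drop C6: the rest still cover every skill — redundant.
3 redundant: C1, C2, C6.

3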